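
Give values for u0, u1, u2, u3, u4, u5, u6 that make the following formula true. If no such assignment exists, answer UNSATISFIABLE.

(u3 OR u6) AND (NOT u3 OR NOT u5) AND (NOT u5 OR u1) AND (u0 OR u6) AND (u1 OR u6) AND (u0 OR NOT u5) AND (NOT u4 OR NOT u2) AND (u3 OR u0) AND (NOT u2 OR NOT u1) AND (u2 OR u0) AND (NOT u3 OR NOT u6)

Case u3 = true:
The clause (NOT u5) is unit, so u5 = false.
The clause (NOT u6) is unit, so u6 = false.
The clause (u0) is unit, so u0 = true.
The clause (u1) is unit, so u1 = true.
The clause (NOT u2) is unit, so u2 = false.
Every clause is now satisfied; u4 is unconstrained.

u0=true, u1=true, u2=false, u3=true, u4=false, u5=false, u6=false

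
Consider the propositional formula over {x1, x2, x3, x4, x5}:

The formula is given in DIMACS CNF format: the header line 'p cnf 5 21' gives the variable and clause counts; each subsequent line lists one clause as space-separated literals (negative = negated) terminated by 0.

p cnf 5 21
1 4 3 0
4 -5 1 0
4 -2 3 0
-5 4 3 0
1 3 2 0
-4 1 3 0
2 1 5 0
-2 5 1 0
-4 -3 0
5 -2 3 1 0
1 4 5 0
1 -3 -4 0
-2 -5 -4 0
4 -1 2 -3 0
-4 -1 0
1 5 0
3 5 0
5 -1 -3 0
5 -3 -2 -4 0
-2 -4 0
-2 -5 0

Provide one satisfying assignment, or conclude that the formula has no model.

Case x4 = False:
Case x1 = True:
Case x2 = False:
The clause (¬x3) is unit, so x3 = False.
The clause (¬x5) is unit, so x5 = False.
But (x5) is also a unit clause — contradiction.
Undo x2 and try x2 = True.
The clause (x3) is unit, so x3 = True.
The clause (x5) is unit, so x5 = True.
But (¬x5) is also a unit clause — contradiction.
Neither x2 = True nor x2 = False works.
Undo x1 and try x1 = False.
The clause (x3) is unit, so x3 = True.
The clause (¬x5) is unit, so x5 = False.
But (x5) is also a unit clause — contradiction.
Neither x1 = True nor x1 = False works.
Undo x4 and try x4 = True.
The clause (¬x3) is unit, so x3 = False.
The clause (x1) is unit, so x1 = True.
But (¬x1) is also a unit clause — contradiction.
Neither x4 = True nor x4 = False works.

UNSATISFIABLE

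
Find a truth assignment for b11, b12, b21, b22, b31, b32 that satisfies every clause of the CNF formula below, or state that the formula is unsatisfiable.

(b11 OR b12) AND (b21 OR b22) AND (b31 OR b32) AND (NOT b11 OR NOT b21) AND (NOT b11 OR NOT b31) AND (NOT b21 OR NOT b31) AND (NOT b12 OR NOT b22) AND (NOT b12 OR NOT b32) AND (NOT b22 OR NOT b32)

Case b11 = true:
(NOT b21) alone gives b21 = false.
(b22) alone gives b22 = true.
(NOT b31) alone gives b31 = false.
(b32) alone gives b32 = true.
Now (NOT b32) is unsatisfied and unit — conflict.
Backtrack on b11: now try b11 = false.
(b12) alone gives b12 = true.
(NOT b22) alone gives b22 = false.
(b21) alone gives b21 = true.
(NOT b31) alone gives b31 = false.
(b32) alone gives b32 = true.
Now (NOT b32) is unsatisfied and unit — conflict.
Both values of b11 lead to a conflict.

UNSATISFIABLE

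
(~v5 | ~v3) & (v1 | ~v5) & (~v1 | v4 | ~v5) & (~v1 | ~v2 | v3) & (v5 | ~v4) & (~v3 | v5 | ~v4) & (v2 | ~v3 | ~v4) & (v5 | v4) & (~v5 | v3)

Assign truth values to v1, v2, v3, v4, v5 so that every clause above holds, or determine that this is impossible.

Try v5 = 0.
From the singleton clause (~v4), v4 = 0.
But (v4) is also a unit clause — contradiction.
Undo v5 and try v5 = 1.
From the singleton clause (~v3), v3 = 0.
But (v3) is also a unit clause — contradiction.
Either choice for v5 ends in contradiction.

UNSATISFIABLE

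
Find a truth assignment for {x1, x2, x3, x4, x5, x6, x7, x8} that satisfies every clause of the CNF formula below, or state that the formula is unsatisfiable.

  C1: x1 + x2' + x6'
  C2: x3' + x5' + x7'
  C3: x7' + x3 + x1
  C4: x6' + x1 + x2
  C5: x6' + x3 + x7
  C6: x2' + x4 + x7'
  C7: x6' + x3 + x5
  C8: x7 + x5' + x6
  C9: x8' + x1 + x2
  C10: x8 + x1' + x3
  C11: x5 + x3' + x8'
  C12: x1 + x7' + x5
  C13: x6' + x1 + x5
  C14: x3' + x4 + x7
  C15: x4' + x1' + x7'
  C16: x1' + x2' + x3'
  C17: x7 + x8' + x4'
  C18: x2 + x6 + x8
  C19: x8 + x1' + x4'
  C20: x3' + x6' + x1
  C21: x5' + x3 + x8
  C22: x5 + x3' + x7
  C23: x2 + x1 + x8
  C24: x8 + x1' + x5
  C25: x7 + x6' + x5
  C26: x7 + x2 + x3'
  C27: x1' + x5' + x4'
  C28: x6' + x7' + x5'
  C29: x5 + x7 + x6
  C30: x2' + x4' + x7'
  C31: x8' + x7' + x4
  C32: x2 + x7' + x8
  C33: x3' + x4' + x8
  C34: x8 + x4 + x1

UNSATISFIABLE

Try x1 = 1.
Try x8 = 1.
Try x5 = 1.
From the singleton clause (x4'), x4 = 0.
From the singleton clause (x7'), x7 = 0.
From the singleton clause (x6), x6 = 1.
From the singleton clause (x3), x3 = 1.
Now (x3') is unsatisfied and unit — conflict.
That branch fails; take x5 = 0 instead.
From the singleton clause (x3'), x3 = 0.
From the singleton clause (x6'), x6 = 0.
From the singleton clause (x7), x7 = 1.
From the singleton clause (x4'), x4 = 0.
Now (x4) is unsatisfied and unit — conflict.
Either choice for x5 ends in contradiction.
That branch fails; take x8 = 0 instead.
From the singleton clause (x3), x3 = 1.
From the singleton clause (x2'), x2 = 0.
From the singleton clause (x6), x6 = 1.
From the singleton clause (x4'), x4 = 0.
From the singleton clause (x7), x7 = 1.
Now (x7') is unsatisfied and unit — conflict.
Either choice for x8 ends in contradiction.
That branch fails; take x1 = 0 instead.
Try x2 = 0.
From the singleton clause (x6'), x6 = 0.
From the singleton clause (x8'), x8 = 0.
Now (x8) is unsatisfied and unit — conflict.
That branch fails; take x2 = 1 instead.
From the singleton clause (x6'), x6 = 0.
Try x7 = 0.
From the singleton clause (x5'), x5 = 0.
Now (x5) is unsatisfied and unit — conflict.
That branch fails; take x7 = 1 instead.
From the singleton clause (x3), x3 = 1.
From the singleton clause (x5'), x5 = 0.
Now (x5) is unsatisfied and unit — conflict.
Either choice for x7 ends in contradiction.
Either choice for x2 ends in contradiction.
Either choice for x1 ends in contradiction.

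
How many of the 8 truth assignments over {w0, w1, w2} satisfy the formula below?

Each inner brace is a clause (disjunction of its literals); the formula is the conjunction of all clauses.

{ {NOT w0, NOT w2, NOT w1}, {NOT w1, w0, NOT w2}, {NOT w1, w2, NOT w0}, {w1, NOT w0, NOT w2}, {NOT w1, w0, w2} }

There are 2^3 = 8 truth assignments over (w0, w1, w2).
Check each against the 5 clauses (columns in the order w0, w1, w2):
  F F F  ✓ satisfies all
  F F T  ✓ satisfies all
  F T F  ✗ fails (NOT w1 OR w0 OR w2)
  F T T  ✗ fails (NOT w1 OR w0 OR NOT w2)
  T F F  ✓ satisfies all
  T F T  ✗ fails (w1 OR NOT w0 OR NOT w2)
  T T F  ✗ fails (NOT w1 OR w2 OR NOT w0)
  T T T  ✗ fails (NOT w0 OR NOT w2 OR NOT w1)
3 of the 8 rows are models.

3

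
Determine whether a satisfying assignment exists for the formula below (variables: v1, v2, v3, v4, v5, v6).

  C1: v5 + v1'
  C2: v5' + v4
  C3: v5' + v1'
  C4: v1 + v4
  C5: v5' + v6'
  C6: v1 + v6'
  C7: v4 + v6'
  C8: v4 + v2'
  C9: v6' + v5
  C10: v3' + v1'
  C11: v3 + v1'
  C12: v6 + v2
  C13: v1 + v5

Yes, satisfiable

Suppose v5 = 1.
From the singleton clause (v4), v4 = 1.
From the singleton clause (v1'), v1 = 0.
From the singleton clause (v6'), v6 = 0.
From the singleton clause (v2), v2 = 1.
Every clause is now satisfied; v3 is unconstrained.
A satisfying assignment: v1: 0,  v2: 1,  v3: 1,  v4: 1,  v5: 1,  v6: 0.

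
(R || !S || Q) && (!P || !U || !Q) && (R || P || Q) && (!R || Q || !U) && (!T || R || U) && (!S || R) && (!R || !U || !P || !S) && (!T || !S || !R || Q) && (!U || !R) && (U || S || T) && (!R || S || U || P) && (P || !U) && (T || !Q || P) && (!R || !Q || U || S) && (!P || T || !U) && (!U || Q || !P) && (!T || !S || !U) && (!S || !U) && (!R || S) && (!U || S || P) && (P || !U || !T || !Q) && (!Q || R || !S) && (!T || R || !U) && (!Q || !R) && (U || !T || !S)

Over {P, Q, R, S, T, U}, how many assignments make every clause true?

There are 2^6 = 64 truth assignments over (P, Q, R, S, T, U).
Split on P. With P = true, the clauses containing P are satisfied and !P drops from the rest; 1 of the 2^5 = 32 assignments to the other variables satisfy what remains.
With P = false, by the same count on the reduced clause set, 1 assignment works.
(One model: P=F, Q=F, R=T, S=T, T=F, U=F.)
Total: 1 + 1 = 2.

2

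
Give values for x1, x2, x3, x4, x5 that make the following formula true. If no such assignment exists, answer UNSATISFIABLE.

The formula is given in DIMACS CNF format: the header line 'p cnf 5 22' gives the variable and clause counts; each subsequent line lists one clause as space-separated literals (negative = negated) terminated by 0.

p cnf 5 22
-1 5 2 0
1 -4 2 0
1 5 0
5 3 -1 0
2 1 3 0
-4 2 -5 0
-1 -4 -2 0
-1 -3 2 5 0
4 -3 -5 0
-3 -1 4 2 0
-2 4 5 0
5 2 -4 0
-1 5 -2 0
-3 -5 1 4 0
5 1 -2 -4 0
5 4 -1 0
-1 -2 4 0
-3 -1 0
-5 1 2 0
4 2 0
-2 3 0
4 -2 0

Case x1 = False:
From the singleton clause (x5), x5 = True.
From the singleton clause (x2), x2 = True.
From the singleton clause (x3), x3 = True.
From the singleton clause (x4), x4 = True.
All clauses are satisfied.

x1: False, x2: True, x3: True, x4: True, x5: True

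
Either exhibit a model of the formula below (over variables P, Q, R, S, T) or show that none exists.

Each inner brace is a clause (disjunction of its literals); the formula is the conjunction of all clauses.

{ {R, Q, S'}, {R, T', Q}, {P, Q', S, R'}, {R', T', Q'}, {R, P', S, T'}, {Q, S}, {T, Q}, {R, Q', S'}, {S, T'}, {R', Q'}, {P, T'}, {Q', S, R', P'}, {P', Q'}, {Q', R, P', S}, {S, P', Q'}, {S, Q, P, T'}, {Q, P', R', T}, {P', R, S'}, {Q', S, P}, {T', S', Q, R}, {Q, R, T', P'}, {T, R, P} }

P ↦ 1; Q ↦ 0; R ↦ 1; S ↦ 1; T ↦ 1

Branch on Q: set Q = 0.
(S) alone gives S = 1.
(R) alone gives R = 1.
(T) alone gives T = 1.
(P) alone gives P = 1.
All clauses are satisfied.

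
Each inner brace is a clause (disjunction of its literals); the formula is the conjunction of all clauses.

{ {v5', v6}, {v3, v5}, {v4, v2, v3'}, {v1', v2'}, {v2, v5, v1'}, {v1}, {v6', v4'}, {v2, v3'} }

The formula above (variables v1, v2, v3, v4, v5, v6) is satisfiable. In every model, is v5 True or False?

Suppose v5 = 0.
The clause (v3) is unit, so v3 = 1.
The clause (v1) is unit, so v1 = 1.
The clause (v2') is unit, so v2 = 0.
But (v2) is also a unit clause — contradiction.
So every satisfying assignment has v5 = True.

True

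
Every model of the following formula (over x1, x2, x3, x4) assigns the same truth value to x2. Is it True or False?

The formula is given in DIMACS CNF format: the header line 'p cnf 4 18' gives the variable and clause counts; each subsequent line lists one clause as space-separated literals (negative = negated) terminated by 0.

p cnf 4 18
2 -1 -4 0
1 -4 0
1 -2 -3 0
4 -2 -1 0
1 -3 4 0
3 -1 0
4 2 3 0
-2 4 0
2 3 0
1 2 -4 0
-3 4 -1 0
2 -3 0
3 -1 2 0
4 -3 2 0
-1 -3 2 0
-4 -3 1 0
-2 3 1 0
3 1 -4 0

True

Suppose x2 = False.
The clause (x3) is unit, so x3 = True.
Now (¬x3) is unsatisfied and unit — conflict.
So every satisfying assignment has x2 = True.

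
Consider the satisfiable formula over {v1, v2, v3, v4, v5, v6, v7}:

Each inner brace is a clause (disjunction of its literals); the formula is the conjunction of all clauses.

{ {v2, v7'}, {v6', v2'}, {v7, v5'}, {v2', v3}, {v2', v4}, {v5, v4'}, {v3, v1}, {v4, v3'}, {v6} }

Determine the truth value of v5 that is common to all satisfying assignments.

Suppose v5 = 1.
The clause (v7) is unit, so v7 = 1.
The clause (v2) is unit, so v2 = 1.
The clause (v6') is unit, so v6 = 0.
That conflicts with the unit clause (v6).
So every satisfying assignment has v5 = False.

False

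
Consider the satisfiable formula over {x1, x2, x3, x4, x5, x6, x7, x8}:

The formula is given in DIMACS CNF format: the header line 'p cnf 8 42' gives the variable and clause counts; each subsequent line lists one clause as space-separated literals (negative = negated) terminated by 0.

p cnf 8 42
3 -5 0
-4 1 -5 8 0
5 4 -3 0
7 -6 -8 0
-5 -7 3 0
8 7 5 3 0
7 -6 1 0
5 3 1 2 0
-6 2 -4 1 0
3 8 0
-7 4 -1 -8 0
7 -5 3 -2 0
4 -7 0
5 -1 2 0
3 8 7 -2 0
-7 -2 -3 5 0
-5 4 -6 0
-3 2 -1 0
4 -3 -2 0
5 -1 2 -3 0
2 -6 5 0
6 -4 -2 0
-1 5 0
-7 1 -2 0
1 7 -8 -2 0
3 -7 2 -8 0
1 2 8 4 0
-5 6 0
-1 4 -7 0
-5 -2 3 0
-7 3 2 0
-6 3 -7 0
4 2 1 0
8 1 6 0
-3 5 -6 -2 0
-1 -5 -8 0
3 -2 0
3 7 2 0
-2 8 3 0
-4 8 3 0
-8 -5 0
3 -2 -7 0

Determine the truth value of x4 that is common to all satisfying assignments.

True

Suppose x4 = False.
(¬x7) alone gives x7 = False.
Suppose x3 = True.
(x5) alone gives x5 = True.
(¬x6) alone gives x6 = False.
But (x6) is also a unit clause — contradiction.
So x3 must be the other value — set x3 = False.
(¬x5) alone gives x5 = False.
(x8) alone gives x8 = True.
(¬x6) alone gives x6 = False.
(¬x1) alone gives x1 = False.
(x2) alone gives x2 = True.
But (¬x2) is also a unit clause — contradiction.
Both values of x3 lead to a conflict.
So every satisfying assignment has x4 = True.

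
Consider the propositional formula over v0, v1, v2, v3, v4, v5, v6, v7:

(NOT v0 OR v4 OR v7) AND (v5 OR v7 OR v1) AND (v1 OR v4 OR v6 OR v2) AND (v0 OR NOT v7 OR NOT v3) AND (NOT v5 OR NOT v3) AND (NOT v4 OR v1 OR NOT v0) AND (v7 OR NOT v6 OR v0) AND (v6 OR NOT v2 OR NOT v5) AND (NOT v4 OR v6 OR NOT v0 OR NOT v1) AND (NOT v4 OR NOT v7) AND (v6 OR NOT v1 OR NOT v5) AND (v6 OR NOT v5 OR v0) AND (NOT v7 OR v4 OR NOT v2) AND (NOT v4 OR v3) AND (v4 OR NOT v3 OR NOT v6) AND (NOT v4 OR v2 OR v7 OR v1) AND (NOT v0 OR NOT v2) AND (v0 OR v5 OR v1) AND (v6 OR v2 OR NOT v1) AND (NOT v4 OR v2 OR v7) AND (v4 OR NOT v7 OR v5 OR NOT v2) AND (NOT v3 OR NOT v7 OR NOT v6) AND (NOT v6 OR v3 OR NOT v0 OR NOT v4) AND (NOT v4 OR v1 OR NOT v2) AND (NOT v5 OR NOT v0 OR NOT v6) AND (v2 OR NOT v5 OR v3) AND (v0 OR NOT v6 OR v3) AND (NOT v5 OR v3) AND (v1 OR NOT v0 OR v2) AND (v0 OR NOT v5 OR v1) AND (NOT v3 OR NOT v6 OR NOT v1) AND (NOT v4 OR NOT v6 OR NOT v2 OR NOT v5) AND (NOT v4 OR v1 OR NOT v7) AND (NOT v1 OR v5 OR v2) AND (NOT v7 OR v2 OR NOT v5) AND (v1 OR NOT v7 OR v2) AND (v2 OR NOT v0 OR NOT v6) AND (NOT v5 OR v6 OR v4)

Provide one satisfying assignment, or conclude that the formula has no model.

Suppose v5 = false.
Suppose v7 = false.
(v1) alone gives v1 = true.
(v2) alone gives v2 = true.
(NOT v0) alone gives v0 = false.
(NOT v6) alone gives v6 = false.
Suppose v4 = true.
(v3) alone gives v3 = true.
Every clause now holds.

v0 ↦ false; v1 ↦ true; v2 ↦ true; v3 ↦ true; v4 ↦ true; v5 ↦ false; v6 ↦ false; v7 ↦ false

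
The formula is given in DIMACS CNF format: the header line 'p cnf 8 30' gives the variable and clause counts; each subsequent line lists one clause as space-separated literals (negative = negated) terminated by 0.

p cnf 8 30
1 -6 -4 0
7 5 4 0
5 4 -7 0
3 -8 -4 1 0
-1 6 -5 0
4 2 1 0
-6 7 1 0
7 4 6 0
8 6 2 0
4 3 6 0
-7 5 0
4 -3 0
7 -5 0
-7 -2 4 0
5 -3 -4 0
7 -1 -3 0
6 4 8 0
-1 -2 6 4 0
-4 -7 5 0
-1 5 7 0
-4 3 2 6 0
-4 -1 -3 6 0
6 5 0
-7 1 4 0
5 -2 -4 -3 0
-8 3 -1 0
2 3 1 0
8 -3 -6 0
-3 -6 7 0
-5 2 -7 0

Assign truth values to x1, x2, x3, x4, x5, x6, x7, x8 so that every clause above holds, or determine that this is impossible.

Case x7 = True:
The clause (x5) is unit, so x5 = True.
The clause (x2) is unit, so x2 = True.
The clause (x4) is unit, so x4 = True.
Case x1 = False:
The clause (¬x6) is unit, so x6 = False.
Case x3 = False:
The clause (¬x8) is unit, so x8 = False.
This assignment satisfies each clause.

x1 ↦ False,  x2 ↦ True,  x3 ↦ False,  x4 ↦ True,  x5 ↦ True,  x6 ↦ False,  x7 ↦ True,  x8 ↦ False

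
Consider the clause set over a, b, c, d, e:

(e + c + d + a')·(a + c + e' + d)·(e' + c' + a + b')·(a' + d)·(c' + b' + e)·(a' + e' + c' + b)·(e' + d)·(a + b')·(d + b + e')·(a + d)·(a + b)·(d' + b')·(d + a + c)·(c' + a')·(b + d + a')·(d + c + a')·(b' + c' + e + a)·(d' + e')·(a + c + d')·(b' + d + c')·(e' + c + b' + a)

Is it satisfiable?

Yes, satisfiable

Try a = 1.
From the singleton clause (d), d = 1.
From the singleton clause (b'), b = 0.
From the singleton clause (c'), c = 0.
From the singleton clause (e'), e = 0.
All clauses are satisfied.
A satisfying assignment: a: 1,  b: 0,  c: 0,  d: 1,  e: 0.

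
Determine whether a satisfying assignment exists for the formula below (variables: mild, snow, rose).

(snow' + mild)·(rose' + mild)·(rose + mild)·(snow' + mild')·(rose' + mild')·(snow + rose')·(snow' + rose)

Yes

Suppose snow = 0.
The clause (rose') is unit, so rose = 0.
The clause (mild) is unit, so mild = 1.
This assignment satisfies each clause.
A satisfying assignment: mild ↦ 1, snow ↦ 0, rose ↦ 0.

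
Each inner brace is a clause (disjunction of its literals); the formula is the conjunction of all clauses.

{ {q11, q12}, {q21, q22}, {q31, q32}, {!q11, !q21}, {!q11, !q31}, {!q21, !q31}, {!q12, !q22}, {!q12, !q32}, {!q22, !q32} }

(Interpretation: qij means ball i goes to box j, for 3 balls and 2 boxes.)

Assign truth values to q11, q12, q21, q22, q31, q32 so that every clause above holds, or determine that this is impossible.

Branch on q11: set q11 = true.
The clause (!q21) is unit, so q21 = false.
The clause (q22) is unit, so q22 = true.
The clause (!q31) is unit, so q31 = false.
The clause (q32) is unit, so q32 = true.
But (!q32) is also a unit clause — contradiction.
Undo q11 and try q11 = false.
The clause (q12) is unit, so q12 = true.
The clause (!q22) is unit, so q22 = false.
The clause (q21) is unit, so q21 = true.
The clause (!q31) is unit, so q31 = false.
The clause (q32) is unit, so q32 = true.
But (!q32) is also a unit clause — contradiction.
Either choice for q11 ends in contradiction.

UNSATISFIABLE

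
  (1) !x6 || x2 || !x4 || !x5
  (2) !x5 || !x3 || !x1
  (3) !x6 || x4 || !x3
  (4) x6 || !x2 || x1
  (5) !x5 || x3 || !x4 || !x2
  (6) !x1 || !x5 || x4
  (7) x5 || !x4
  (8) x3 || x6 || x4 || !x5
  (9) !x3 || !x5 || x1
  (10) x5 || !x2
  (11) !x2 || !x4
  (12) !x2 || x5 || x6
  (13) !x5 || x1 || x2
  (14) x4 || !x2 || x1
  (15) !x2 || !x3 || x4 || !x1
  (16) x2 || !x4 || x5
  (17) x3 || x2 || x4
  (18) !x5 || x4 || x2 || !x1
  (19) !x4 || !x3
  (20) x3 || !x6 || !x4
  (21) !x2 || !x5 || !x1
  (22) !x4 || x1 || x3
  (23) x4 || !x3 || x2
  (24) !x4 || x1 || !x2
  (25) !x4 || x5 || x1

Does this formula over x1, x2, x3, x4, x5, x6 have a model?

Yes, satisfiable

Try x5 = true.
Try x3 = false.
Try x4 = true.
(!x2) alone gives x2 = false.
(!x6) alone gives x6 = false.
(x1) alone gives x1 = true.
All clauses are satisfied.
A satisfying assignment: x1=true, x2=false, x3=false, x4=true, x5=true, x6=false.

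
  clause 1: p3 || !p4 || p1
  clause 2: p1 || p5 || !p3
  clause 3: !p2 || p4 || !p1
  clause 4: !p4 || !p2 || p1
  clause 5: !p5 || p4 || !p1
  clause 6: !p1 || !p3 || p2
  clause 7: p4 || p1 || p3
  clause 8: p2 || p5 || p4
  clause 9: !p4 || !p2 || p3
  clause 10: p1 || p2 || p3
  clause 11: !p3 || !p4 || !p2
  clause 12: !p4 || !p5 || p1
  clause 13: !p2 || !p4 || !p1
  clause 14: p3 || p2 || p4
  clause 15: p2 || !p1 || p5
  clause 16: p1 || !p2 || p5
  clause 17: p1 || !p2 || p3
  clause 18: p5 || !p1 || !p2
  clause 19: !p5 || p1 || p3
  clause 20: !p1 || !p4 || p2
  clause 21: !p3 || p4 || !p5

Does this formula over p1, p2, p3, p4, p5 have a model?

No

Try p3 = true.
Try p1 = true.
The clause (p2) is unit, so p2 = true.
The clause (p4) is unit, so p4 = true.
That conflicts with the unit clause (!p4).
Backtrack on p1: now try p1 = false.
The clause (p5) is unit, so p5 = true.
The clause (!p4) is unit, so p4 = false.
That conflicts with the unit clause (p4).
Either choice for p1 ends in contradiction.
Backtrack on p3: now try p3 = false.
Try p4 = false.
The clause (p1) is unit, so p1 = true.
The clause (!p2) is unit, so p2 = false.
That conflicts with the unit clause (p2).
Backtrack on p4: now try p4 = true.
The clause (p1) is unit, so p1 = true.
The clause (!p2) is unit, so p2 = false.
That conflicts with the unit clause (p2).
Either choice for p4 ends in contradiction.
Either choice for p3 ends in contradiction.
No assignment satisfies every clause.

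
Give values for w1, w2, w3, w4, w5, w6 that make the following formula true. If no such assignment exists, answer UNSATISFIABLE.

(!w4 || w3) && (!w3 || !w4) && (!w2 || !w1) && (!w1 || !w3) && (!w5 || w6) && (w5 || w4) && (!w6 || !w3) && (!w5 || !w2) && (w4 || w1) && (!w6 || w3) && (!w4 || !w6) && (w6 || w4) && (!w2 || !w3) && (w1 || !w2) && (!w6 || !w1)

Suppose w4 = false.
Unit clause (w5) forces w5 = true.
Unit clause (w6) forces w6 = true.
Unit clause (!w3) forces w3 = false.
That conflicts with the unit clause (w3).
That branch fails; take w4 = true instead.
Unit clause (w3) forces w3 = true.
That conflicts with the unit clause (!w3).
Both values of w4 lead to a conflict.

UNSATISFIABLE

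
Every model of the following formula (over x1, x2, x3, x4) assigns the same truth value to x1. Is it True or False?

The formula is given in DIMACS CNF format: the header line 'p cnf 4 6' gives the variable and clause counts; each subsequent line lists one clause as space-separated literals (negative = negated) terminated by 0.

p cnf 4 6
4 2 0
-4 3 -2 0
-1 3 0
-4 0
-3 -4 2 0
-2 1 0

Suppose x1 = False.
The clause (¬x4) is unit, so x4 = False.
The clause (x2) is unit, so x2 = True.
That conflicts with the unit clause (¬x2).
So every satisfying assignment has x1 = True.

True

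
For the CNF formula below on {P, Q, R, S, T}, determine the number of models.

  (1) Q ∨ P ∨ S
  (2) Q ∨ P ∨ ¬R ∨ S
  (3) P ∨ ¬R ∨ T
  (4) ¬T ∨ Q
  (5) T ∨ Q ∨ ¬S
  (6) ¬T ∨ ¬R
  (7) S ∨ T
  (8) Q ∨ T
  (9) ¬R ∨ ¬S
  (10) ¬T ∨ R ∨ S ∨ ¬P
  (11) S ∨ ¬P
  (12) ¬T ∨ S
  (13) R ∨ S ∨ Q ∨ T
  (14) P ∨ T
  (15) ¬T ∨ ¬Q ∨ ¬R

There are 2^5 = 32 truth assignments over (P, Q, R, S, T).
Split on Q. With Q = True, the clauses containing Q are satisfied and ¬Q drops from the rest; 3 of the 2^4 = 16 assignments to the other variables satisfy what remains.
With Q = False, by the same count on the reduced clause set, 0 assignments work.
(One model: P=F, Q=T, R=F, S=T, T=T.)
Total: 3 + 0 = 3.

3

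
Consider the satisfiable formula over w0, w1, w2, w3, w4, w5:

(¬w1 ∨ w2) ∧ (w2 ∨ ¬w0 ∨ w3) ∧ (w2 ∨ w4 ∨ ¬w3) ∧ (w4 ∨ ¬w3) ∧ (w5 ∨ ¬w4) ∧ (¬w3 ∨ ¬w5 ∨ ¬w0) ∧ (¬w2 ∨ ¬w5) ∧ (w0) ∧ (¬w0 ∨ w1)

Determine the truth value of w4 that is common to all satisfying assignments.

Suppose w4 = True.
Unit clause (w5) forces w5 = True.
Unit clause (¬w2) forces w2 = False.
Unit clause (¬w1) forces w1 = False.
Unit clause (w0) forces w0 = True.
Now (¬w0) is unsatisfied and unit — conflict.
So every satisfying assignment has w4 = False.

False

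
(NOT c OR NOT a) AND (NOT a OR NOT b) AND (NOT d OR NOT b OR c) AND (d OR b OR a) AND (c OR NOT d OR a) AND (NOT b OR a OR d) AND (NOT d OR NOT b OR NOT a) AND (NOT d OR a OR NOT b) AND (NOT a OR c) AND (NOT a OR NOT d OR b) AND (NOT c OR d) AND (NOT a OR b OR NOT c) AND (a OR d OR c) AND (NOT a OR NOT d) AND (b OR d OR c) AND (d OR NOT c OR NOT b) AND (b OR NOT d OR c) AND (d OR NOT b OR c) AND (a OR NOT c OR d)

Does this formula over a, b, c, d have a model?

Yes, satisfiable

Branch on c: set c = true.
Unit clause (NOT a) forces a = false.
Unit clause (d) forces d = true.
Unit clause (NOT b) forces b = false.
All clauses are satisfied.
A satisfying assignment: a: false; b: false; c: true; d: true.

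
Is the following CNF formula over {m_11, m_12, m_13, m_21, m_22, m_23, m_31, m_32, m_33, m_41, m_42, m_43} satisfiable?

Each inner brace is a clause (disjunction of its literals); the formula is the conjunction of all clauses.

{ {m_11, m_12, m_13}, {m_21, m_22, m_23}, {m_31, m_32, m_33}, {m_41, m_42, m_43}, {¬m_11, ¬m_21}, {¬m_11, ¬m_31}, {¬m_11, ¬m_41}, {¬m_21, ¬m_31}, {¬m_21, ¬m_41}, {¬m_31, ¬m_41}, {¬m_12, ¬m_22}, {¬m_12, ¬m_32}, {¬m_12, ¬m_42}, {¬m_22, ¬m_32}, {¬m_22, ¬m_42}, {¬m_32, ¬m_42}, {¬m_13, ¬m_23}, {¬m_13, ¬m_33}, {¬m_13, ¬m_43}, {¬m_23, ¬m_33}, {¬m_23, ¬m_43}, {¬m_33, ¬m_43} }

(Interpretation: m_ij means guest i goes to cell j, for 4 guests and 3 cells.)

Try m_11 = False.
Try m_12 = True.
From the singleton clause (¬m_22), m_22 = False.
From the singleton clause (¬m_32), m_32 = False.
From the singleton clause (¬m_42), m_42 = False.
Try m_21 = True.
From the singleton clause (¬m_31), m_31 = False.
From the singleton clause (m_33), m_33 = True.
From the singleton clause (¬m_41), m_41 = False.
From the singleton clause (m_43), m_43 = True.
Now (¬m_43) is unsatisfied and unit — conflict.
Undo m_21 and try m_21 = False.
From the singleton clause (m_23), m_23 = True.
From the singleton clause (¬m_13), m_13 = False.
From the singleton clause (¬m_33), m_33 = False.
From the singleton clause (m_31), m_31 = True.
From the singleton clause (¬m_41), m_41 = False.
From the singleton clause (m_43), m_43 = True.
Now (¬m_43) is unsatisfied and unit — conflict.
Either choice for m_21 ends in contradiction.
Undo m_12 and try m_12 = False.
From the singleton clause (m_13), m_13 = True.
From the singleton clause (¬m_23), m_23 = False.
From the singleton clause (¬m_33), m_33 = False.
From the singleton clause (¬m_43), m_43 = False.
Try m_21 = True.
From the singleton clause (¬m_31), m_31 = False.
From the singleton clause (m_32), m_32 = True.
From the singleton clause (¬m_41), m_41 = False.
From the singleton clause (m_42), m_42 = True.
Now (¬m_42) is unsatisfied and unit — conflict.
Undo m_21 and try m_21 = False.
From the singleton clause (m_22), m_22 = True.
From the singleton clause (¬m_32), m_32 = False.
From the singleton clause (m_31), m_31 = True.
From the singleton clause (¬m_41), m_41 = False.
From the singleton clause (m_42), m_42 = True.
Now (¬m_42) is unsatisfied and unit — conflict.
Either choice for m_21 ends in contradiction.
Either choice for m_12 ends in contradiction.
Undo m_11 and try m_11 = True.
From the singleton clause (¬m_21), m_21 = False.
From the singleton clause (¬m_31), m_31 = False.
From the singleton clause (¬m_41), m_41 = False.
Try m_22 = True.
From the singleton clause (¬m_12), m_12 = False.
From the singleton clause (¬m_32), m_32 = False.
From the singleton clause (m_33), m_33 = True.
From the singleton clause (¬m_42), m_42 = False.
From the singleton clause (m_43), m_43 = True.
Now (¬m_43) is unsatisfied and unit — conflict.
Undo m_22 and try m_22 = False.
From the singleton clause (m_23), m_23 = True.
From the singleton clause (¬m_13), m_13 = False.
From the singleton clause (¬m_33), m_33 = False.
From the singleton clause (m_32), m_32 = True.
From the singleton clause (¬m_12), m_12 = False.
From the singleton clause (¬m_42), m_42 = False.
From the singleton clause (m_43), m_43 = True.
Now (¬m_43) is unsatisfied and unit — conflict.
Either choice for m_22 ends in contradiction.
Either choice for m_11 ends in contradiction.
No assignment satisfies every clause.

No, unsatisfiable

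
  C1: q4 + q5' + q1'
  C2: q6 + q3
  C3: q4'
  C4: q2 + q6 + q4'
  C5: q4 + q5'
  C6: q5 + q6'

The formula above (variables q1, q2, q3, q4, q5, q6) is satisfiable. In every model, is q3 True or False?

True

Suppose q3 = 0.
From the singleton clause (q6), q6 = 1.
From the singleton clause (q4'), q4 = 0.
From the singleton clause (q5'), q5 = 0.
Now (q5) is unsatisfied and unit — conflict.
So every satisfying assignment has q3 = True.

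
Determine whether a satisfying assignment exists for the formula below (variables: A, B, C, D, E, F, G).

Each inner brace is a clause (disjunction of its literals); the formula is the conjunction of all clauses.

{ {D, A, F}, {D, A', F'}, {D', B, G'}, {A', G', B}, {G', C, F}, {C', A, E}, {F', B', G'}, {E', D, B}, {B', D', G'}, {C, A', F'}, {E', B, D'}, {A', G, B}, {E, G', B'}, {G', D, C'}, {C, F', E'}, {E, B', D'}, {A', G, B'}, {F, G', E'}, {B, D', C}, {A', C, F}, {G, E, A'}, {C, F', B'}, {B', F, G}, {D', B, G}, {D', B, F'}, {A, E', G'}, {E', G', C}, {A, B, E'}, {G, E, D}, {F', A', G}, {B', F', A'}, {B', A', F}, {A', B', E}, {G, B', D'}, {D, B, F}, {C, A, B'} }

Yes

Suppose D = 0.
Suppose A = 0.
Unit clause (F) forces F = 1.
Suppose C = 1.
Unit clause (E) forces E = 1.
Unit clause (B) forces B = 1.
Unit clause (G') forces G = 0.
This assignment satisfies each clause.
A satisfying assignment: A ↦ 0,  B ↦ 1,  C ↦ 1,  D ↦ 0,  E ↦ 1,  F ↦ 1,  G ↦ 0.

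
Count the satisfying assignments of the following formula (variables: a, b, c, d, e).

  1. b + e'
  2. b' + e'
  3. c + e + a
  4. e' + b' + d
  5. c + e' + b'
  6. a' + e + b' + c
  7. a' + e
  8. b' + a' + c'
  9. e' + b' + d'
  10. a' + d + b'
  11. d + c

4

There are 2^5 = 32 truth assignments over (a, b, c, d, e).
Split on b. With b = 1, the clauses containing b are satisfied and b' drops from the rest; 2 of the 2^4 = 16 assignments to the other variables satisfy what remains.
With b = 0, by the same count on the reduced clause set, 2 assignments work.
(One model: a=F, b=F, c=T, d=F, e=F.)
Total: 2 + 2 = 4.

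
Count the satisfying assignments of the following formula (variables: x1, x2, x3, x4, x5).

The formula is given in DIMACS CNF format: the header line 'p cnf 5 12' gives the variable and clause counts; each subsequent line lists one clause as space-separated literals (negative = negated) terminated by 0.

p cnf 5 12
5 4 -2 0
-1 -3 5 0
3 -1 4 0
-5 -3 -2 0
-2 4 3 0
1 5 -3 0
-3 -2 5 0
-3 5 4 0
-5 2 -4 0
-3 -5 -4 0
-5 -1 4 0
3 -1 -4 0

There are 2^5 = 32 truth assignments over (x1, x2, x3, x4, x5).
Split on x3. With x3 = True, the clauses containing x3 are satisfied and ¬x3 drops from the rest; 1 of the 2^4 = 16 assignments to the other variables satisfy what remains.
With x3 = False, by the same count on the reduced clause set, 5 assignments work.
Total: 1 + 5 = 6.

6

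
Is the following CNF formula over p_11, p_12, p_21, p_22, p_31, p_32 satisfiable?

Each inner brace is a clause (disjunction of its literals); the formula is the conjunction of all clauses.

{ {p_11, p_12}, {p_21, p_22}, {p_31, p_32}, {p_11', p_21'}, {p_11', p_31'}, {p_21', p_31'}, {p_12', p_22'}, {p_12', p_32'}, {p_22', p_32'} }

Try p_11 = 1.
(p_21') alone gives p_21 = 0.
(p_22) alone gives p_22 = 1.
(p_31') alone gives p_31 = 0.
(p_32) alone gives p_32 = 1.
Now (p_32') is unsatisfied and unit — conflict.
So p_11 must be the other value — set p_11 = 0.
(p_12) alone gives p_12 = 1.
(p_22') alone gives p_22 = 0.
(p_21) alone gives p_21 = 1.
(p_31') alone gives p_31 = 0.
(p_32) alone gives p_32 = 1.
Now (p_32') is unsatisfied and unit — conflict.
Both values of p_11 lead to a conflict.
No assignment satisfies every clause.

No, unsatisfiable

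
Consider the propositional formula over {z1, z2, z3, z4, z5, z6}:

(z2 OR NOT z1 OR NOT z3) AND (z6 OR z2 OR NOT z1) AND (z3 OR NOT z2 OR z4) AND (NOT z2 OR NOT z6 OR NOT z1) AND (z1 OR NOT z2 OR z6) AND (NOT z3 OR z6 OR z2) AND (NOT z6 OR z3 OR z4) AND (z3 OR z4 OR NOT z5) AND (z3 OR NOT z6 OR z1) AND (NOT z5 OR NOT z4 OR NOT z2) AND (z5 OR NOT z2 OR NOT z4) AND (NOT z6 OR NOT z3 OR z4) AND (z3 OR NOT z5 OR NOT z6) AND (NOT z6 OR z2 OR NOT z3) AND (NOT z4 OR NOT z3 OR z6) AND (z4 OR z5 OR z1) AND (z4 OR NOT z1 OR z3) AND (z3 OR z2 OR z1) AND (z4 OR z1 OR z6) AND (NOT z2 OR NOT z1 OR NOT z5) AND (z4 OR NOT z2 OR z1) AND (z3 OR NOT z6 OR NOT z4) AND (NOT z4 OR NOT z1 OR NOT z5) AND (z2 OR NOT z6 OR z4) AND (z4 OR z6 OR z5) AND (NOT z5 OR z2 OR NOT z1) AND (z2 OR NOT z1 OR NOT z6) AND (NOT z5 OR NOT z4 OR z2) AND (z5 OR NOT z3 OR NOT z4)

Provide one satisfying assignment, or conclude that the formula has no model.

Try z2 = true.
Try z3 = true.
Try z6 = false.
The clause (z1) is unit, so z1 = true.
The clause (NOT z4) is unit, so z4 = false.
The clause (NOT z5) is unit, so z5 = false.
But (z5) is also a unit clause — contradiction.
So z6 must be the other value — set z6 = true.
The clause (NOT z1) is unit, so z1 = false.
The clause (z4) is unit, so z4 = true.
The clause (NOT z5) is unit, so z5 = false.
But (z5) is also a unit clause — contradiction.
Either choice for z6 ends in contradiction.
So z3 must be the other value — set z3 = false.
The clause (z4) is unit, so z4 = true.
The clause (NOT z5) is unit, so z5 = false.
But (z5) is also a unit clause — contradiction.
Either choice for z3 ends in contradiction.
So z2 must be the other value — set z2 = false.
Try z1 = false.
The clause (z3) is unit, so z3 = true.
The clause (z6) is unit, so z6 = true.
But (NOT z6) is also a unit clause — contradiction.
So z1 must be the other value — set z1 = true.
The clause (NOT z3) is unit, so z3 = false.
The clause (z6) is unit, so z6 = true.
But (NOT z6) is also a unit clause — contradiction.
Either choice for z1 ends in contradiction.
Either choice for z2 ends in contradiction.

UNSATISFIABLE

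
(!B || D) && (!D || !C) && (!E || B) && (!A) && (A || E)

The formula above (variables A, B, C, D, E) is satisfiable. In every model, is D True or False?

Suppose D = false.
(!B) alone gives B = false.
(!E) alone gives E = false.
(!A) alone gives A = false.
But (A) is also a unit clause — contradiction.
So every satisfying assignment has D = True.

True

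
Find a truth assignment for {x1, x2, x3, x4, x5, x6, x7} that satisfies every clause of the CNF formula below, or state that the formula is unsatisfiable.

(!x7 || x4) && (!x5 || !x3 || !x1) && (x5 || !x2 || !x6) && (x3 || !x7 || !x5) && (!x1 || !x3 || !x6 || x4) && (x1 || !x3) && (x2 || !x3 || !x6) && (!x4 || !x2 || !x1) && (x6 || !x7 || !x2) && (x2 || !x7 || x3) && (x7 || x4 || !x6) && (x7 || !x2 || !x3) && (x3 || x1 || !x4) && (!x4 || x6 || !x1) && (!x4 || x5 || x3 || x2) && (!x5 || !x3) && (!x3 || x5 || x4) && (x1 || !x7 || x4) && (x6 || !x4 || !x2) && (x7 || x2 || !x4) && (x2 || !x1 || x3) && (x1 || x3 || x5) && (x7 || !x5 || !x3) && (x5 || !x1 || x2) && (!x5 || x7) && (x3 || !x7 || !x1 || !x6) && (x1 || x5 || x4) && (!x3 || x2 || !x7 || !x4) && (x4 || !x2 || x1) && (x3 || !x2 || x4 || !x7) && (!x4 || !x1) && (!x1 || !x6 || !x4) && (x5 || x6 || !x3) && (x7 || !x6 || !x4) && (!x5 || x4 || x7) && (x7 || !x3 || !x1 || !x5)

Case x7 = false:
Unit clause (!x5) forces x5 = false.
Case x2 = true:
Unit clause (!x6) forces x6 = false.
Unit clause (!x3) forces x3 = false.
Unit clause (!x4) forces x4 = false.
Unit clause (x1) forces x1 = true.
All clauses are satisfied.

x1=true, x2=true, x3=false, x4=false, x5=false, x6=false, x7=false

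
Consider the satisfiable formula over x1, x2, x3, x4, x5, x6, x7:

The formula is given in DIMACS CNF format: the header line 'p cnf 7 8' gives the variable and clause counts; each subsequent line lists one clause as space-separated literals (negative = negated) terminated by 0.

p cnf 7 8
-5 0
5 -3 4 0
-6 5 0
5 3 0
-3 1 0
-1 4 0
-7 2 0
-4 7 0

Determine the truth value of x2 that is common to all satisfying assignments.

True

Suppose x2 = False.
From the singleton clause (¬x5), x5 = False.
From the singleton clause (¬x6), x6 = False.
From the singleton clause (x3), x3 = True.
From the singleton clause (x4), x4 = True.
From the singleton clause (x1), x1 = True.
From the singleton clause (¬x7), x7 = False.
But (x7) is also a unit clause — contradiction.
So every satisfying assignment has x2 = True.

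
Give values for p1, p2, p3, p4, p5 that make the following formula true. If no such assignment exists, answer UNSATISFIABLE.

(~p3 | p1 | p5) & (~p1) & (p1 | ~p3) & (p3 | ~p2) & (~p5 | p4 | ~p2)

The clause (~p1) is unit, so p1 = 0.
The clause (~p3) is unit, so p3 = 0.
The clause (~p2) is unit, so p2 = 0.
All clauses hold; p4, p5 can take either value.

p1 ↦ 0; p2 ↦ 0; p3 ↦ 0; p4 ↦ 1; p5 ↦ 1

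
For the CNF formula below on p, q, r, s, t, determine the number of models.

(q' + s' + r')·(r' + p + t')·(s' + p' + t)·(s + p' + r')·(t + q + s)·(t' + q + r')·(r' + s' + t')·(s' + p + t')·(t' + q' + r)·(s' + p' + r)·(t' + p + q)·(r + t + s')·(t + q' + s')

There are 2^5 = 32 truth assignments over (p, q, r, s, t).
Split on s. With s = 1, the clauses containing s are satisfied and s' drops from the rest; 1 of the 2^4 = 16 assignments to the other variables satisfy what remains.
With s = 0, by the same count on the reduced clause set, 4 assignments work.
(One model: p=F, q=F, r=T, s=T, t=F.)
Total: 1 + 4 = 5.

5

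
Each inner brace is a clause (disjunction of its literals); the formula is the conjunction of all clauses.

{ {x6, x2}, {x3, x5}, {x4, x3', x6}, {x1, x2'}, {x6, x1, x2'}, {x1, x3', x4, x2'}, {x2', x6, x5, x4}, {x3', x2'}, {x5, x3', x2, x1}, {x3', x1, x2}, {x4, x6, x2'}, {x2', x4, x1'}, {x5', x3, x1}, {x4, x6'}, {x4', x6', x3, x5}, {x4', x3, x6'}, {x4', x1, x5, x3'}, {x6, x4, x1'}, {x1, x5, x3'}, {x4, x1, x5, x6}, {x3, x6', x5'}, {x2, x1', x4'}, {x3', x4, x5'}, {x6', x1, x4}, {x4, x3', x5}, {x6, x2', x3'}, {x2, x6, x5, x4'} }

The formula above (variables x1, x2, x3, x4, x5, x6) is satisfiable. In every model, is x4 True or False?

True

Suppose x4 = 0.
Unit clause (x6') forces x6 = 0.
Unit clause (x2) forces x2 = 1.
Now (x2') is unsatisfied and unit — conflict.
So every satisfying assignment has x4 = True.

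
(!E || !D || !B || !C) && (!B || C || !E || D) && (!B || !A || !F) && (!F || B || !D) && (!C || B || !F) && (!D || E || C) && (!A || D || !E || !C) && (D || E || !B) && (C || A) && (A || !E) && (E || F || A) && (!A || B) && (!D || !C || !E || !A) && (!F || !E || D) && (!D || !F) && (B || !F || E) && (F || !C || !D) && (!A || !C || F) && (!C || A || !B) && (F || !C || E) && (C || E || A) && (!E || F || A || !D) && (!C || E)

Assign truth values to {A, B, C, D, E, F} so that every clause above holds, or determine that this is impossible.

A: true,  B: true,  C: false,  D: true,  E: true,  F: false

Suppose C = false.
From the singleton clause (A), A = true.
From the singleton clause (B), B = true.
From the singleton clause (!F), F = false.
Suppose E = true.
From the singleton clause (D), D = true.
This assignment satisfies each clause.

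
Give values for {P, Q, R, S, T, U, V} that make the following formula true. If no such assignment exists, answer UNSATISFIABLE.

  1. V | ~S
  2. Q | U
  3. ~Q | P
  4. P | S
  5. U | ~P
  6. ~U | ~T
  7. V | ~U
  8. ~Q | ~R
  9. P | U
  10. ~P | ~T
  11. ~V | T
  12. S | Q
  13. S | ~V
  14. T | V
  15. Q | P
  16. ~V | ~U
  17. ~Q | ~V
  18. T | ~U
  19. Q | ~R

Suppose V = 1.
Unit clause (T) forces T = 1.
Unit clause (~U) forces U = 0.
Unit clause (Q) forces Q = 1.
That conflicts with the unit clause (~Q).
That branch fails; take V = 0 instead.
Unit clause (~S) forces S = 0.
Unit clause (P) forces P = 1.
Unit clause (U) forces U = 1.
That conflicts with the unit clause (~U).
Neither V = 1 nor V = 0 works.

UNSATISFIABLE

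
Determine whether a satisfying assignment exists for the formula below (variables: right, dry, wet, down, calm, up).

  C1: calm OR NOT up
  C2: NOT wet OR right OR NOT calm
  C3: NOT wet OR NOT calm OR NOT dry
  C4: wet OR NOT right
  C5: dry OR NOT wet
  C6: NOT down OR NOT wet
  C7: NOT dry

From the singleton clause (NOT dry), dry = false.
From the singleton clause (NOT wet), wet = false.
From the singleton clause (NOT right), right = false.
Case calm = true:
All clauses hold; down, up can take either value.
A satisfying assignment: right=false; dry=false; wet=false; down=false; calm=true; up=true.

Satisfiable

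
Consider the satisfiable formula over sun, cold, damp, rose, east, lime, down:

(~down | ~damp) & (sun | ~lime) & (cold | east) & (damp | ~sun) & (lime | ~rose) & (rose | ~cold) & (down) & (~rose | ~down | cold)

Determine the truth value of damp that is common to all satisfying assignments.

False

Suppose damp = 1.
The clause (~down) is unit, so down = 0.
That conflicts with the unit clause (down).
So every satisfying assignment has damp = False.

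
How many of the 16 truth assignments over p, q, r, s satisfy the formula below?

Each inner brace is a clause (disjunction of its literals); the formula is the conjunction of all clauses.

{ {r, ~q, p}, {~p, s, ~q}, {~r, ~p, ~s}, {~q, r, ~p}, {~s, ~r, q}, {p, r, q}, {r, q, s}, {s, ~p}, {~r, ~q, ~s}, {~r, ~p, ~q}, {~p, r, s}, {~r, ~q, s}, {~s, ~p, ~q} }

2

There are 2^4 = 16 truth assignments over (p, q, r, s).
Check each against the 13 clauses (columns in the order p, q, r, s):
  F F F F  ✗ fails (p | r | q)
  F F F T  ✗ fails (p | r | q)
  F F T F  ✓ satisfies all
  F F T T  ✗ fails (~s | ~r | q)
  F T F F  ✗ fails (r | ~q | p)
  F T F T  ✗ fails (r | ~q | p)
  F T T F  ✗ fails (~r | ~q | s)
  F T T T  ✗ fails (~r | ~q | ~s)
  T F F F  ✗ fails (r | q | s)
  T F F T  ✓ satisfies all
  T F T F  ✗ fails (s | ~p)
  T F T T  ✗ fails (~r | ~p | ~s)
  T T F F  ✗ fails (~p | s | ~q)
  T T F T  ✗ fails (~q | r | ~p)
  T T T F  ✗ fails (~p | s | ~q)
  T T T T  ✗ fails (~r | ~p | ~s)
2 of the 16 rows are models.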